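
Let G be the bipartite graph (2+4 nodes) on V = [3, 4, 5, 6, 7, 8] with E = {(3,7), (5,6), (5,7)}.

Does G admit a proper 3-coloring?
Yes, G is 3-colorable

A valid 3-coloring: color 1: [4, 6, 7, 8]; color 2: [3, 5].
(χ(G) = 2 ≤ 3.)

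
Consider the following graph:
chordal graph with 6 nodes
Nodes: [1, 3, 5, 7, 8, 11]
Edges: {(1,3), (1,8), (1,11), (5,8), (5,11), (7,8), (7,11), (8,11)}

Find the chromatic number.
χ(G) = 3

Clique number ω(G) = 3 (lower bound: χ ≥ ω).
The clique on [1, 8, 11] has size 3, forcing χ ≥ 3, and the coloring below uses 3 colors, so χ(G) = 3.
A valid 3-coloring: color 1: [3, 11]; color 2: [8]; color 3: [1, 5, 7].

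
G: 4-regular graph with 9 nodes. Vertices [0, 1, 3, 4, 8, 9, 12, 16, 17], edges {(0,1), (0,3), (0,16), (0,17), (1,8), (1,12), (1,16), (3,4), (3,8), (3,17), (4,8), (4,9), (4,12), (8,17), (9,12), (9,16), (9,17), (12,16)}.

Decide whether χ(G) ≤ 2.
No, G is not 2-colorable

The clique on vertices [0, 1, 16] has size 3 > 2, so it alone needs 3 colors.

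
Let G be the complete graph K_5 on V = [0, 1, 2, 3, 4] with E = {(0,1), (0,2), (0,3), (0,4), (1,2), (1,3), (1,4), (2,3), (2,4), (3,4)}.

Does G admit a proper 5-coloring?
Yes, G is 5-colorable

A valid 5-coloring: color 1: [3]; color 2: [1]; color 3: [2]; color 4: [0]; color 5: [4].
(χ(G) = 5 ≤ 5.)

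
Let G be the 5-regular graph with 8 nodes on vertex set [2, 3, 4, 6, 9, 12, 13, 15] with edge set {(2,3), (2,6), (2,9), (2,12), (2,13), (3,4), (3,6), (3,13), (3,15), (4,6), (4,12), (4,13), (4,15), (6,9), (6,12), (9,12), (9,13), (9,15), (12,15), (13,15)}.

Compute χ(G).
Clique number ω(G) = 4 (lower bound: χ ≥ ω).
The clique on [2, 6, 9, 12] has size 4, forcing χ ≥ 4, and the coloring below uses 4 colors, so χ(G) = 4.
A valid 4-coloring: color 1: [2, 4]; color 2: [3, 9]; color 3: [6, 15]; color 4: [12, 13].

χ(G) = 4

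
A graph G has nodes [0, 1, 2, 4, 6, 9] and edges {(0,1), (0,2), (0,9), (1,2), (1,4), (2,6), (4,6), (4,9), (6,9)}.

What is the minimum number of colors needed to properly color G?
Clique number ω(G) = 3 (lower bound: χ ≥ ω).
The clique on [0, 1, 2] has size 3, forcing χ ≥ 3, and the coloring below uses 3 colors, so χ(G) = 3.
A valid 3-coloring: color 1: [0, 6]; color 2: [2, 4]; color 3: [1, 9].

χ(G) = 3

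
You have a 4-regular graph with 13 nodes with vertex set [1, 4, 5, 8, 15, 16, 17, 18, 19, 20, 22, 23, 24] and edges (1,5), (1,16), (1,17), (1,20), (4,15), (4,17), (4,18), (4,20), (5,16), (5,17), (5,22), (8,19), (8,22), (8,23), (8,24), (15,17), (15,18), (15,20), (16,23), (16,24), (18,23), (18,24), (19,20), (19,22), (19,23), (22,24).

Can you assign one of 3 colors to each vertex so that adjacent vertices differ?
A valid 3-coloring: color 1: [1, 15, 22, 23]; color 2: [8, 16, 17, 18, 20]; color 3: [4, 5, 19, 24].
(χ(G) = 3 ≤ 3.)

Yes, G is 3-colorable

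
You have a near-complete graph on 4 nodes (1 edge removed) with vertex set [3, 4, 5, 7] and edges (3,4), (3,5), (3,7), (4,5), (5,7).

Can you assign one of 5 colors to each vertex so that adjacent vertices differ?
Yes, G is 5-colorable

A valid 5-coloring: color 1: [5]; color 2: [3]; color 3: [4, 7].
(χ(G) = 3 ≤ 5.)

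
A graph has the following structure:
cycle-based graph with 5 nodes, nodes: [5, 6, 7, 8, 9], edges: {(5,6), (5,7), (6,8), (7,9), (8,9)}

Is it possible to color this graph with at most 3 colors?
Yes, G is 3-colorable

A valid 3-coloring: color 1: [6, 7]; color 2: [5, 8]; color 3: [9].
(χ(G) = 3 ≤ 3.)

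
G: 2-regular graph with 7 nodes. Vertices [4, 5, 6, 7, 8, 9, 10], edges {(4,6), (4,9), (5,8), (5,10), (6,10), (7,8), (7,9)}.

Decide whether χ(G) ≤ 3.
A valid 3-coloring: color 1: [8, 9, 10]; color 2: [5, 6, 7]; color 3: [4].
(χ(G) = 3 ≤ 3.)

Yes, G is 3-colorable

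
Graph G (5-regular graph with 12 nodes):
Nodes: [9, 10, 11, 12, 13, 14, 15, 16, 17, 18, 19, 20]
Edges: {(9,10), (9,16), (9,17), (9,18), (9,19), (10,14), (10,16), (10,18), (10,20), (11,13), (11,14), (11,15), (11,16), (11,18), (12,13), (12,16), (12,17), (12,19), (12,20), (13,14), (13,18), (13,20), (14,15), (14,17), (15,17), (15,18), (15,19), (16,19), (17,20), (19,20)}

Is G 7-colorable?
Yes, G is 7-colorable

A valid 7-coloring: color 1: [10, 13, 17, 19]; color 2: [14, 16, 18, 20]; color 3: [9, 11, 12]; color 4: [15].
(χ(G) = 4 ≤ 7.)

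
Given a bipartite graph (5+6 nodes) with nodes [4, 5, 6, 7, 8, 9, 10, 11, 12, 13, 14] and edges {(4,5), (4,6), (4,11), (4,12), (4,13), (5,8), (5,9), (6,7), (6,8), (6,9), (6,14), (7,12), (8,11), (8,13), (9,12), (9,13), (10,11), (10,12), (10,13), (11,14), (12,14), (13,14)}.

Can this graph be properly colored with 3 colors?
A valid 3-coloring: color 1: [5, 6, 11, 12, 13]; color 2: [4, 7, 8, 9, 10, 14].
(χ(G) = 2 ≤ 3.)

Yes, G is 3-colorable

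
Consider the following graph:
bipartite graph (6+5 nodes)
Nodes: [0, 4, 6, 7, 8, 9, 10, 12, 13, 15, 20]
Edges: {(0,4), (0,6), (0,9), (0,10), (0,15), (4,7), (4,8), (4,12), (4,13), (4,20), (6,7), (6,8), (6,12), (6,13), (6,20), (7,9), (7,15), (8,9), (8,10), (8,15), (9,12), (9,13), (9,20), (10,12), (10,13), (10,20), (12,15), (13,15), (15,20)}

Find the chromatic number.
χ(G) = 2

Clique number ω(G) = 2 (lower bound: χ ≥ ω).
The graph is bipartite (no odd cycle), so 2 colors suffice: χ(G) = 2.
A valid 2-coloring: color 1: [4, 6, 9, 10, 15]; color 2: [0, 7, 8, 12, 13, 20].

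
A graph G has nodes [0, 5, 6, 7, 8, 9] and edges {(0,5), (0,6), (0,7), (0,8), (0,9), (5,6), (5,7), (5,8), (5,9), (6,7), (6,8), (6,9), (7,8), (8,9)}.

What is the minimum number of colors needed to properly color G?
Clique number ω(G) = 5 (lower bound: χ ≥ ω).
The clique on [0, 5, 6, 8, 9] has size 5, forcing χ ≥ 5, and the coloring below uses 5 colors, so χ(G) = 5.
A valid 5-coloring: color 1: [5]; color 2: [8]; color 3: [6]; color 4: [0]; color 5: [7, 9].

χ(G) = 5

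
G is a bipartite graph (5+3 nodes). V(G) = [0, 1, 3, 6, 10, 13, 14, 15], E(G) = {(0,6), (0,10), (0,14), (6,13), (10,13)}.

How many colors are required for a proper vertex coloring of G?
Clique number ω(G) = 2 (lower bound: χ ≥ ω).
The graph is bipartite (no odd cycle), so 2 colors suffice: χ(G) = 2.
A valid 2-coloring: color 1: [0, 1, 3, 13, 15]; color 2: [6, 10, 14].

χ(G) = 2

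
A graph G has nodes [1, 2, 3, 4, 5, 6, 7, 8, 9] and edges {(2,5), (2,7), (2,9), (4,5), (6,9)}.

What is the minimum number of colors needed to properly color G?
Clique number ω(G) = 2 (lower bound: χ ≥ ω).
The graph is bipartite (no odd cycle), so 2 colors suffice: χ(G) = 2.
A valid 2-coloring: color 1: [1, 2, 3, 4, 6, 8]; color 2: [5, 7, 9].

χ(G) = 2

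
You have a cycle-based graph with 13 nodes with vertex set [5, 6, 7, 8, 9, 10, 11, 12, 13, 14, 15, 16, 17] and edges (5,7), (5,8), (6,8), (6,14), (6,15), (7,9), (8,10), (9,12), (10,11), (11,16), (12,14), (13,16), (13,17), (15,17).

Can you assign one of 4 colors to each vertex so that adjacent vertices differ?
Yes, G is 4-colorable

A valid 4-coloring: color 1: [5, 6, 9, 10, 16, 17]; color 2: [7, 8, 11, 12, 13, 15]; color 3: [14].
(χ(G) = 3 ≤ 4.)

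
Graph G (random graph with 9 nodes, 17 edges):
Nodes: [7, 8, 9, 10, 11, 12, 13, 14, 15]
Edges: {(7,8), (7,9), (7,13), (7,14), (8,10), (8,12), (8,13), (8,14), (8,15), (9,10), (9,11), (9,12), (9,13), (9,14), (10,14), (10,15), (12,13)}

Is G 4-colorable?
A valid 4-coloring: color 1: [8, 9]; color 2: [11, 13, 14, 15]; color 3: [7, 10, 12].
(χ(G) = 3 ≤ 4.)

Yes, G is 4-colorable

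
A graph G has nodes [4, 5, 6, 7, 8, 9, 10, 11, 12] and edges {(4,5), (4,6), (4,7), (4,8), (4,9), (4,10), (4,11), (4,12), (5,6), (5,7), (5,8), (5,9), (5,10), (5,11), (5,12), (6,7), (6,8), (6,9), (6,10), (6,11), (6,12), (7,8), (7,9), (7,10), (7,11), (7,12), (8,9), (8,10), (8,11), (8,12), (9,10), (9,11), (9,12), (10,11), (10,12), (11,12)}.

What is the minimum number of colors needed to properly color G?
χ(G) = 9

Clique number ω(G) = 9 (lower bound: χ ≥ ω).
The clique on [4, 5, 6, 7, 8, 9, 10, 11, 12] has size 9, forcing χ ≥ 9, and the coloring below uses 9 colors, so χ(G) = 9.
A valid 9-coloring: color 1: [6]; color 2: [5]; color 3: [7]; color 4: [12]; color 5: [10]; color 6: [8]; color 7: [4]; color 8: [9]; color 9: [11].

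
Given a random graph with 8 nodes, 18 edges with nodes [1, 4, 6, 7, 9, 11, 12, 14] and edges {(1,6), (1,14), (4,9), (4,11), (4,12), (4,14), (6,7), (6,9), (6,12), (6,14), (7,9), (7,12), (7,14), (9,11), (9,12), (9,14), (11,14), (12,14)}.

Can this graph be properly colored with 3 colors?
No, G is not 3-colorable

The clique on vertices [6, 7, 9, 12, 14] has size 5 > 3, so it alone needs 5 colors.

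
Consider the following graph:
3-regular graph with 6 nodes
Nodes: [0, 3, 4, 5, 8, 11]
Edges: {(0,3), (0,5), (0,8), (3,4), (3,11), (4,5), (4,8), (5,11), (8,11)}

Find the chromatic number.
χ(G) = 2

Clique number ω(G) = 2 (lower bound: χ ≥ ω).
The graph is bipartite (no odd cycle), so 2 colors suffice: χ(G) = 2.
A valid 2-coloring: color 1: [0, 4, 11]; color 2: [3, 5, 8].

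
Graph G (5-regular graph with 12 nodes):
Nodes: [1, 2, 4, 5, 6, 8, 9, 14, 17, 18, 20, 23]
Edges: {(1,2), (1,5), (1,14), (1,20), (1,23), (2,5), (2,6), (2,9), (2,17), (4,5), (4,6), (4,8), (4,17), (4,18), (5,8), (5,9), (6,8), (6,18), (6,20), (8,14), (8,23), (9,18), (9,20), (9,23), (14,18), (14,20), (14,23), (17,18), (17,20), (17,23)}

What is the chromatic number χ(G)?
χ(G) = 4

Clique number ω(G) = 3 (lower bound: χ ≥ ω).
Suppose a proper 3-coloring c exists. The clique [1, 2, 5] takes 3 distinct colors; by symmetry let c(1) = 1, c(2) = 2, c(5) = 3.
- Vertex 9: neighbors [2, 5] already have colors [2, 3] ⇒ c(9) = 1.
- Vertex 4: neighbors [5] already have colors [3]; try each remaining color.
- Case c(4) = 1:
  - Vertex 6: neighbors [4, 2] already have colors [1, 2] ⇒ c(6) = 3.
  - Vertex 17: neighbors [4, 2] already have colors [1, 2] ⇒ c(17) = 3.
  - Vertex 8: neighbors [4, 5] already have colors [1, 3] ⇒ c(8) = 2.
  - Vertex 23: neighbors [1, 8, 17] already have colors [1, 2, 3] — all 3 colors blocked. Contradiction.
- Case c(4) = 2:
  - Vertex 8: neighbors [4, 5] already have colors [2, 3] ⇒ c(8) = 1.
  - Vertex 18: neighbors [9, 4] already have colors [1, 2] ⇒ c(18) = 3.
  - Vertex 6: neighbors [8, 2, 18] already have colors [1, 2, 3] — all 3 colors blocked. Contradiction.
Every case ends in a contradiction, so G has no proper 3-coloring (χ ≥ 4).
The coloring below uses 4 colors, so χ(G) = 4.
A valid 4-coloring: color 1: [2, 8, 18, 20]; color 2: [6, 9, 14, 17]; color 3: [5, 23]; color 4: [1, 4].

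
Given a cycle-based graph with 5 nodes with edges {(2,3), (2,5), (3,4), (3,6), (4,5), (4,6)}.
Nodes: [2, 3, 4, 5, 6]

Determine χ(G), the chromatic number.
χ(G) = 3

Clique number ω(G) = 3 (lower bound: χ ≥ ω).
The clique on [3, 4, 6] has size 3, forcing χ ≥ 3, and the coloring below uses 3 colors, so χ(G) = 3.
A valid 3-coloring: color 1: [2, 4]; color 2: [3, 5]; color 3: [6].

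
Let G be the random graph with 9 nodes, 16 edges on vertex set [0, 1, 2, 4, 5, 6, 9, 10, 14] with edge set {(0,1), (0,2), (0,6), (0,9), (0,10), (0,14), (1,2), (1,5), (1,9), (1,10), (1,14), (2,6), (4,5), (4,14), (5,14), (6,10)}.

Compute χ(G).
χ(G) = 3

Clique number ω(G) = 3 (lower bound: χ ≥ ω).
The clique on [0, 1, 9] has size 3, forcing χ ≥ 3, and the coloring below uses 3 colors, so χ(G) = 3.
A valid 3-coloring: color 1: [1, 4, 6]; color 2: [0, 5]; color 3: [2, 9, 10, 14].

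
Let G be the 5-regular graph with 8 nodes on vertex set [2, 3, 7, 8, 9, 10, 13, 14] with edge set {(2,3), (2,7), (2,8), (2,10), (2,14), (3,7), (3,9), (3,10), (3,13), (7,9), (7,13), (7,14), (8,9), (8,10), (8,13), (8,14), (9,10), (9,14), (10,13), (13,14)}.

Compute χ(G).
χ(G) = 4

Clique number ω(G) = 3 (lower bound: χ ≥ ω).
Odd cycle [3, 7, 14, 8, 10] needs 3 colors (χ ≥ 3).
Vertex 2 is adjacent to every vertex of [3, 7, 8, 10, 14], which already need 3 colors among themselves, so 2 needs a new color (χ ≥ 4).
The coloring below uses 4 colors, so χ(G) = 4.
A valid 4-coloring: color 1: [3, 8]; color 2: [10, 14]; color 3: [2, 9, 13]; color 4: [7].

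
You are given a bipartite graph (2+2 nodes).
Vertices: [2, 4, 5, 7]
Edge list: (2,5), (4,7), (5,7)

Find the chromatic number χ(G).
χ(G) = 2

Clique number ω(G) = 2 (lower bound: χ ≥ ω).
The graph is bipartite (no odd cycle), so 2 colors suffice: χ(G) = 2.
A valid 2-coloring: color 1: [4, 5]; color 2: [2, 7].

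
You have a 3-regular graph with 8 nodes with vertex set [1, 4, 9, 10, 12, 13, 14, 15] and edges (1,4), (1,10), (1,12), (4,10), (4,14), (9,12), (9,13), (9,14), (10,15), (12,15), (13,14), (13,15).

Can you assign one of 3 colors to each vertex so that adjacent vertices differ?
Yes, G is 3-colorable

A valid 3-coloring: color 1: [10, 12, 14]; color 2: [1, 13]; color 3: [4, 9, 15].
(χ(G) = 3 ≤ 3.)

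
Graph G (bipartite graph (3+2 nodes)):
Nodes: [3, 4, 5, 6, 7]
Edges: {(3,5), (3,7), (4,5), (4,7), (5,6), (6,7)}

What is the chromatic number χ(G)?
χ(G) = 2

Clique number ω(G) = 2 (lower bound: χ ≥ ω).
The graph is bipartite (no odd cycle), so 2 colors suffice: χ(G) = 2.
A valid 2-coloring: color 1: [5, 7]; color 2: [3, 4, 6].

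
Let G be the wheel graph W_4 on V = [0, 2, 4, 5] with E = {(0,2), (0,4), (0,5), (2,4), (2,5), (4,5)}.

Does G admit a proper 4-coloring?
A valid 4-coloring: color 1: [4]; color 2: [5]; color 3: [2]; color 4: [0].
(χ(G) = 4 ≤ 4.)

Yes, G is 4-colorable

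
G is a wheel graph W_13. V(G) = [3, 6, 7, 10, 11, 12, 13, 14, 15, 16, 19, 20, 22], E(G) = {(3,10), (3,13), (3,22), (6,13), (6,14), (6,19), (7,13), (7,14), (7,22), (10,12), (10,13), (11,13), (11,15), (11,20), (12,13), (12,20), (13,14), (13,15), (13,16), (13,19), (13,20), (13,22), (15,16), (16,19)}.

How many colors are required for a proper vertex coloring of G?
Clique number ω(G) = 3 (lower bound: χ ≥ ω).
The clique on [3, 10, 13] has size 3, forcing χ ≥ 3, and the coloring below uses 3 colors, so χ(G) = 3.
A valid 3-coloring: color 1: [13]; color 2: [10, 14, 15, 19, 20, 22]; color 3: [3, 6, 7, 11, 12, 16].

χ(G) = 3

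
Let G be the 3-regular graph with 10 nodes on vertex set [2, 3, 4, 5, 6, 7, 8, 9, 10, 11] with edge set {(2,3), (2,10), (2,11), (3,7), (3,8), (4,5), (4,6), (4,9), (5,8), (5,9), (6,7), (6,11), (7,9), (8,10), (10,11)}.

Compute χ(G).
Clique number ω(G) = 3 (lower bound: χ ≥ ω).
The clique on [2, 10, 11] has size 3, forcing χ ≥ 3, and the coloring below uses 3 colors, so χ(G) = 3.
A valid 3-coloring: color 1: [2, 6, 8, 9]; color 2: [4, 7, 10]; color 3: [3, 5, 11].

χ(G) = 3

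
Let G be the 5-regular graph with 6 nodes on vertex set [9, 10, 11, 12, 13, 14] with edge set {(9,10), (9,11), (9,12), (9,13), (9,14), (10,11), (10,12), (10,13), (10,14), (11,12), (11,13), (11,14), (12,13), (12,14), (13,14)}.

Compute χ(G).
Clique number ω(G) = 6 (lower bound: χ ≥ ω).
The clique on [9, 10, 11, 12, 13, 14] has size 6, forcing χ ≥ 6, and the coloring below uses 6 colors, so χ(G) = 6.
A valid 6-coloring: color 1: [14]; color 2: [12]; color 3: [11]; color 4: [10]; color 5: [9]; color 6: [13].

χ(G) = 6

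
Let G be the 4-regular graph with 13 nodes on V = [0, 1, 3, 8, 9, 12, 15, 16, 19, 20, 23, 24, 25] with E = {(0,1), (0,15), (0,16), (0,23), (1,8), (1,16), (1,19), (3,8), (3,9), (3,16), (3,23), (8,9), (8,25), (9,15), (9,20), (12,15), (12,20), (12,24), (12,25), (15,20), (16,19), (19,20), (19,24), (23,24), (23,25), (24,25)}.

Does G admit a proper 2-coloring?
The clique on vertices [0, 1, 16] has size 3 > 2, so it alone needs 3 colors.

No, G is not 2-colorable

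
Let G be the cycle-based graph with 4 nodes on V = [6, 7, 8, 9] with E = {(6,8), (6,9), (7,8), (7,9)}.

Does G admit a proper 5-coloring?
Yes, G is 5-colorable

A valid 5-coloring: color 1: [8, 9]; color 2: [6, 7].
(χ(G) = 2 ≤ 5.)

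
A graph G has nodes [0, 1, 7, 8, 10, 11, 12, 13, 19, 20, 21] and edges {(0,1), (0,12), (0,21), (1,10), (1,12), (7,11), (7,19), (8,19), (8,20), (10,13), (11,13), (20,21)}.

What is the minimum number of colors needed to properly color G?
Clique number ω(G) = 3 (lower bound: χ ≥ ω).
The clique on [0, 1, 12] has size 3, forcing χ ≥ 3, and the coloring below uses 3 colors, so χ(G) = 3.
A valid 3-coloring: color 1: [1, 7, 8, 13, 21]; color 2: [0, 10, 11, 19, 20]; color 3: [12].

χ(G) = 3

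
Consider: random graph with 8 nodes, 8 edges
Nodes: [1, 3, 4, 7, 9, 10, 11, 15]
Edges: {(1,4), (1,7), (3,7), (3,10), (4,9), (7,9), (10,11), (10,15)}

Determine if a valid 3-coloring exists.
Yes, G is 3-colorable

A valid 3-coloring: color 1: [4, 7, 10]; color 2: [1, 3, 9, 11, 15].
(χ(G) = 2 ≤ 3.)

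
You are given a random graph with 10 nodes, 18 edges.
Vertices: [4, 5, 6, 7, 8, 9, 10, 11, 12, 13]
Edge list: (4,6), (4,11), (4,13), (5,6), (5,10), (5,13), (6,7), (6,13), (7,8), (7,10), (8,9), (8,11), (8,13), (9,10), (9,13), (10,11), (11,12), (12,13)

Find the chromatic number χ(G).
χ(G) = 3

Clique number ω(G) = 3 (lower bound: χ ≥ ω).
The clique on [8, 9, 13] has size 3, forcing χ ≥ 3, and the coloring below uses 3 colors, so χ(G) = 3.
A valid 3-coloring: color 1: [7, 11, 13]; color 2: [6, 8, 10, 12]; color 3: [4, 5, 9].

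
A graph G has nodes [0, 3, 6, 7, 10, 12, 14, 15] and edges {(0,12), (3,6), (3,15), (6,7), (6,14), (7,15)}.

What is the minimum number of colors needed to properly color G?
Clique number ω(G) = 2 (lower bound: χ ≥ ω).
The graph is bipartite (no odd cycle), so 2 colors suffice: χ(G) = 2.
A valid 2-coloring: color 1: [0, 6, 10, 15]; color 2: [3, 7, 12, 14].

χ(G) = 2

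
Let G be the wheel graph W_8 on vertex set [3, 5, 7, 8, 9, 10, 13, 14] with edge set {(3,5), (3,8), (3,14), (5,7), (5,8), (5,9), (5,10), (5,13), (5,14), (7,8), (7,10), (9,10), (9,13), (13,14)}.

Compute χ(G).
χ(G) = 4

Clique number ω(G) = 3 (lower bound: χ ≥ ω).
Odd cycle [7, 10, 9, 13, 14, 3, 8] needs 3 colors (χ ≥ 3).
Vertex 5 is adjacent to every vertex of [3, 7, 8, 9, 10, 13, 14], which already need 3 colors among themselves, so 5 needs a new color (χ ≥ 4).
The coloring below uses 4 colors, so χ(G) = 4.
A valid 4-coloring: color 1: [5]; color 2: [3, 7, 9]; color 3: [8, 10, 13]; color 4: [14].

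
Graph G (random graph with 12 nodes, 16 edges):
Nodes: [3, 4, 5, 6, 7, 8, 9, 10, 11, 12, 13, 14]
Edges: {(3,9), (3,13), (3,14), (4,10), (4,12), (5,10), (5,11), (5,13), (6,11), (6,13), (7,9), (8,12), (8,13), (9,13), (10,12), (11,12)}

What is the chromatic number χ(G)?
Clique number ω(G) = 3 (lower bound: χ ≥ ω).
The clique on [4, 10, 12] has size 3, forcing χ ≥ 3, and the coloring below uses 3 colors, so χ(G) = 3.
A valid 3-coloring: color 1: [7, 10, 11, 13, 14]; color 2: [3, 5, 6, 12]; color 3: [4, 8, 9].

χ(G) = 3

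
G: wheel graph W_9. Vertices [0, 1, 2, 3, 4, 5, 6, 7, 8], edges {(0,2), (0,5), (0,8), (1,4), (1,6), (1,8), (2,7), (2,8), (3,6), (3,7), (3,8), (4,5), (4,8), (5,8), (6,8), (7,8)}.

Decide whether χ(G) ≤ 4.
Yes, G is 4-colorable

A valid 4-coloring: color 1: [8]; color 2: [1, 2, 3, 5]; color 3: [0, 4, 6, 7].
(χ(G) = 3 ≤ 4.)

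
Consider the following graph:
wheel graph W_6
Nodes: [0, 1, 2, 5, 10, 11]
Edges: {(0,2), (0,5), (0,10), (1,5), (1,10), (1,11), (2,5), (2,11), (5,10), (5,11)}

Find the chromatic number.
Clique number ω(G) = 3 (lower bound: χ ≥ ω).
Odd cycle [11, 2, 0, 10, 1] needs 3 colors (χ ≥ 3).
Vertex 5 is adjacent to every vertex of [0, 1, 2, 10, 11], which already need 3 colors among themselves, so 5 needs a new color (χ ≥ 4).
The coloring below uses 4 colors, so χ(G) = 4.
A valid 4-coloring: color 1: [5]; color 2: [10, 11]; color 3: [1, 2]; color 4: [0].

χ(G) = 4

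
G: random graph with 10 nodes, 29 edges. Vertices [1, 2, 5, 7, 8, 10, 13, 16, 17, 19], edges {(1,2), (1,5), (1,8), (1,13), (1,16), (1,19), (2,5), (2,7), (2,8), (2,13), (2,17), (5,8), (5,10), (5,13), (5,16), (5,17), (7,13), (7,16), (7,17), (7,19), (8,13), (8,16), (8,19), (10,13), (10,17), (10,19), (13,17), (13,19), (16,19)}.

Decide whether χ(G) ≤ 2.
No, G is not 2-colorable

The clique on vertices [1, 2, 5, 8, 13] has size 5 > 2, so it alone needs 5 colors.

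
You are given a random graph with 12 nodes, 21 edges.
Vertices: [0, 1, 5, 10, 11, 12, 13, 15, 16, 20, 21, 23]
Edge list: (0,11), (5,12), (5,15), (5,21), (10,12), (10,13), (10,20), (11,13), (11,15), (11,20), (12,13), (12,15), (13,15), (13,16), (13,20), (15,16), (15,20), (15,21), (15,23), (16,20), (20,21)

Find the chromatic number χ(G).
Clique number ω(G) = 4 (lower bound: χ ≥ ω).
The clique on [13, 15, 16, 20] has size 4, forcing χ ≥ 4, and the coloring below uses 4 colors, so χ(G) = 4.
A valid 4-coloring: color 1: [0, 1, 10, 15]; color 2: [12, 20, 23]; color 3: [5, 13]; color 4: [11, 16, 21].

χ(G) = 4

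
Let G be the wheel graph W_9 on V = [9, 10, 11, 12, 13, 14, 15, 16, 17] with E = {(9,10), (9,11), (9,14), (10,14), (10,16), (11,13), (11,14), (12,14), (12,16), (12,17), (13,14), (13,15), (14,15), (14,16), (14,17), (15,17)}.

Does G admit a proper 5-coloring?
Yes, G is 5-colorable

A valid 5-coloring: color 1: [14]; color 2: [10, 11, 12, 15]; color 3: [9, 13, 16, 17].
(χ(G) = 3 ≤ 5.)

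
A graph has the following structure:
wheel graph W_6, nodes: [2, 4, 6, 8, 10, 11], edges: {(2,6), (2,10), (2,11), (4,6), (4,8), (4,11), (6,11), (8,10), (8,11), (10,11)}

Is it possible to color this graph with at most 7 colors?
Yes, G is 7-colorable

A valid 7-coloring: color 1: [11]; color 2: [2, 4]; color 3: [6, 10]; color 4: [8].
(χ(G) = 4 ≤ 7.)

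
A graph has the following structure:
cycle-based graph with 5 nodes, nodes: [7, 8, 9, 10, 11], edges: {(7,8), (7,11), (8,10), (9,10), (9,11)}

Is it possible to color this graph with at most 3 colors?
Yes, G is 3-colorable

A valid 3-coloring: color 1: [8, 9]; color 2: [7, 10]; color 3: [11].
(χ(G) = 3 ≤ 3.)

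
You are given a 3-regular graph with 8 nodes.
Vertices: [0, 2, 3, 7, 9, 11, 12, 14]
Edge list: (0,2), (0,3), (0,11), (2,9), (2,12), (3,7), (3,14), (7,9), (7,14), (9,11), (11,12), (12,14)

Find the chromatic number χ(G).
Clique number ω(G) = 3 (lower bound: χ ≥ ω).
The clique on [3, 7, 14] has size 3, forcing χ ≥ 3, and the coloring below uses 3 colors, so χ(G) = 3.
A valid 3-coloring: color 1: [3, 9, 12]; color 2: [0, 14]; color 3: [2, 7, 11].

χ(G) = 3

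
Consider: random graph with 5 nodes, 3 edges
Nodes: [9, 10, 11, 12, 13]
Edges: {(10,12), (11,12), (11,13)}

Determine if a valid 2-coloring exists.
A valid 2-coloring: color 1: [9, 12, 13]; color 2: [10, 11].
(χ(G) = 2 ≤ 2.)

Yes, G is 2-colorable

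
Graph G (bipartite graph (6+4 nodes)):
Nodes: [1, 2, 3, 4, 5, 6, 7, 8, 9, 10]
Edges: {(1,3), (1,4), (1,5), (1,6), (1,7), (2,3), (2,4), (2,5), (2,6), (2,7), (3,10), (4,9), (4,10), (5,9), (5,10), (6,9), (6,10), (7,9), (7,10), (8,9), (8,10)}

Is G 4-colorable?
A valid 4-coloring: color 1: [1, 2, 9, 10]; color 2: [3, 4, 5, 6, 7, 8].
(χ(G) = 2 ≤ 4.)

Yes, G is 4-colorable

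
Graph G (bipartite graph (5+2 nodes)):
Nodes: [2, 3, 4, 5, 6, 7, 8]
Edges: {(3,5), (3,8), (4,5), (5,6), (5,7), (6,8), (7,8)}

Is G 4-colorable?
Yes, G is 4-colorable

A valid 4-coloring: color 1: [2, 5, 8]; color 2: [3, 4, 6, 7].
(χ(G) = 2 ≤ 4.)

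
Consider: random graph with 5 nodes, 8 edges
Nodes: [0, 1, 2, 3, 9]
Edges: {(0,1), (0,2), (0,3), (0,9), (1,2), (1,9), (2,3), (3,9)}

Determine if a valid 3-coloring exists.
A valid 3-coloring: color 1: [0]; color 2: [2, 9]; color 3: [1, 3].
(χ(G) = 3 ≤ 3.)

Yes, G is 3-colorable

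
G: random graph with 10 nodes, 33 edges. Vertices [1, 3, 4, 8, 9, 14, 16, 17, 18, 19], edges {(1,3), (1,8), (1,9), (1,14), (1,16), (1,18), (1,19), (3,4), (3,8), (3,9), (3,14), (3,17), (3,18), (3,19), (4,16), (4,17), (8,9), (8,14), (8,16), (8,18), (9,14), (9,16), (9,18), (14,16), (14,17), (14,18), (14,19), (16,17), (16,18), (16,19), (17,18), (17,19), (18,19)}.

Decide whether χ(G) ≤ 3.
The clique on vertices [1, 8, 9, 14, 16, 18] has size 6 > 3, so it alone needs 6 colors.

No, G is not 3-colorable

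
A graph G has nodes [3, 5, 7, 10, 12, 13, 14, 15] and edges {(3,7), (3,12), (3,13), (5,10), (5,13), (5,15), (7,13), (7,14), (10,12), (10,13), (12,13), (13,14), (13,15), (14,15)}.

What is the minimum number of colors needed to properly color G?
χ(G) = 4

Clique number ω(G) = 3 (lower bound: χ ≥ ω).
Odd cycle [14, 15, 5, 10, 12, 3, 7] needs 3 colors (χ ≥ 3).
Vertex 13 is adjacent to every vertex of [3, 5, 7, 10, 12, 14, 15], which already need 3 colors among themselves, so 13 needs a new color (χ ≥ 4).
The coloring below uses 4 colors, so χ(G) = 4.
A valid 4-coloring: color 1: [13]; color 2: [3, 5, 14]; color 3: [7, 10, 15]; color 4: [12].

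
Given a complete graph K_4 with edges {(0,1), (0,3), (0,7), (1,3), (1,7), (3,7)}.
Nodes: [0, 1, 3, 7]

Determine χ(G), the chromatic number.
Clique number ω(G) = 4 (lower bound: χ ≥ ω).
The clique on [0, 1, 3, 7] has size 4, forcing χ ≥ 4, and the coloring below uses 4 colors, so χ(G) = 4.
A valid 4-coloring: color 1: [1]; color 2: [3]; color 3: [7]; color 4: [0].

χ(G) = 4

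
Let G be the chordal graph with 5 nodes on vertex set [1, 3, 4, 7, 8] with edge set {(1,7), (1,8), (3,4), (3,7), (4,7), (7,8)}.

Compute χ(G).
Clique number ω(G) = 3 (lower bound: χ ≥ ω).
The clique on [1, 7, 8] has size 3, forcing χ ≥ 3, and the coloring below uses 3 colors, so χ(G) = 3.
A valid 3-coloring: color 1: [7]; color 2: [3, 8]; color 3: [1, 4].

χ(G) = 3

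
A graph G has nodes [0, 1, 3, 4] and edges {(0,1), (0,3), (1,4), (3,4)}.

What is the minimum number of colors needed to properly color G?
χ(G) = 2

Clique number ω(G) = 2 (lower bound: χ ≥ ω).
The graph is bipartite (no odd cycle), so 2 colors suffice: χ(G) = 2.
A valid 2-coloring: color 1: [0, 4]; color 2: [1, 3].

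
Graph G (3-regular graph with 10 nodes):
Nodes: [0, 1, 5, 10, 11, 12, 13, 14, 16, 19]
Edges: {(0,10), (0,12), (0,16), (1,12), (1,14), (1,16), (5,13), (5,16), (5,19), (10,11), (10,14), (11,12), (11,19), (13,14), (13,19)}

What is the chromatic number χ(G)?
χ(G) = 3

Clique number ω(G) = 3 (lower bound: χ ≥ ω).
The clique on [5, 13, 19] has size 3, forcing χ ≥ 3, and the coloring below uses 3 colors, so χ(G) = 3.
A valid 3-coloring: color 1: [0, 5, 11, 14]; color 2: [10, 12, 13, 16]; color 3: [1, 19].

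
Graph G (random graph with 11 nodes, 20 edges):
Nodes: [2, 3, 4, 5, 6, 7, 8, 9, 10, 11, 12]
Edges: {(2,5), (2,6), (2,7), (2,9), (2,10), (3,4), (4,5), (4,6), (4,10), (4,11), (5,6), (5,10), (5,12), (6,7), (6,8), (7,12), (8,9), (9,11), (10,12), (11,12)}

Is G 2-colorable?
The clique on vertices [2, 5, 10] has size 3 > 2, so it alone needs 3 colors.

No, G is not 2-colorable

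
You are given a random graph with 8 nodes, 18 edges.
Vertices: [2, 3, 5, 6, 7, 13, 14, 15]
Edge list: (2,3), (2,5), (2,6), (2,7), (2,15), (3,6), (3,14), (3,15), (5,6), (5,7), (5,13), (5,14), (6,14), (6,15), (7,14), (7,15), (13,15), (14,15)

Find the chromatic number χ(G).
χ(G) = 4

Clique number ω(G) = 4 (lower bound: χ ≥ ω).
The clique on [2, 3, 6, 15] has size 4, forcing χ ≥ 4, and the coloring below uses 4 colors, so χ(G) = 4.
A valid 4-coloring: color 1: [5, 15]; color 2: [2, 13, 14]; color 3: [6, 7]; color 4: [3].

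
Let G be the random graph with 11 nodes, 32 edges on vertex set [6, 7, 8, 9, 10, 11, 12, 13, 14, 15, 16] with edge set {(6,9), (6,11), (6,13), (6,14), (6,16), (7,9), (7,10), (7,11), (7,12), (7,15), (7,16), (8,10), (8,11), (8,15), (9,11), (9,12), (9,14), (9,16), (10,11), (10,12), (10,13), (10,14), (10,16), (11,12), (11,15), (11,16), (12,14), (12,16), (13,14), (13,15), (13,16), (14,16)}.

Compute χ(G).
χ(G) = 5

Clique number ω(G) = 5 (lower bound: χ ≥ ω).
The clique on [7, 9, 11, 12, 16] has size 5, forcing χ ≥ 5, and the coloring below uses 5 colors, so χ(G) = 5.
A valid 5-coloring: color 1: [11, 13]; color 2: [15, 16]; color 3: [9, 10]; color 4: [6, 8, 12]; color 5: [7, 14].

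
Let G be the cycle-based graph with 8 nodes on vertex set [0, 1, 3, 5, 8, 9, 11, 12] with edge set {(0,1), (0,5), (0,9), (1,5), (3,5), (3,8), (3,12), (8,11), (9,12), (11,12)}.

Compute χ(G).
χ(G) = 3

Clique number ω(G) = 3 (lower bound: χ ≥ ω).
The clique on [0, 1, 5] has size 3, forcing χ ≥ 3, and the coloring below uses 3 colors, so χ(G) = 3.
A valid 3-coloring: color 1: [0, 3, 11]; color 2: [5, 8, 12]; color 3: [1, 9].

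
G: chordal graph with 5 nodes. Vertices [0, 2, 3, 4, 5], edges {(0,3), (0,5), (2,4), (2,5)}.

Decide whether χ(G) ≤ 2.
A valid 2-coloring: color 1: [0, 2]; color 2: [3, 4, 5].
(χ(G) = 2 ≤ 2.)

Yes, G is 2-colorable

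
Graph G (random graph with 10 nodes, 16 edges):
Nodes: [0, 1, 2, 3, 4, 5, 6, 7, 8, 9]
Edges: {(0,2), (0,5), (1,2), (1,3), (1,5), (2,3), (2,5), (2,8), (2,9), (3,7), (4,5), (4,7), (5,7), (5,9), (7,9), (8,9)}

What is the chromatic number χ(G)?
χ(G) = 3

Clique number ω(G) = 3 (lower bound: χ ≥ ω).
The clique on [2, 8, 9] has size 3, forcing χ ≥ 3, and the coloring below uses 3 colors, so χ(G) = 3.
A valid 3-coloring: color 1: [3, 5, 6, 8]; color 2: [2, 7]; color 3: [0, 1, 4, 9].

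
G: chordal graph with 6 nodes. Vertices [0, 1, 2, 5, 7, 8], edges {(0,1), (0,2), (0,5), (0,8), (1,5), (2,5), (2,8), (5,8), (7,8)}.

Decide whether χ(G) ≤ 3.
The clique on vertices [0, 2, 5, 8] has size 4 > 3, so it alone needs 4 colors.

No, G is not 3-colorable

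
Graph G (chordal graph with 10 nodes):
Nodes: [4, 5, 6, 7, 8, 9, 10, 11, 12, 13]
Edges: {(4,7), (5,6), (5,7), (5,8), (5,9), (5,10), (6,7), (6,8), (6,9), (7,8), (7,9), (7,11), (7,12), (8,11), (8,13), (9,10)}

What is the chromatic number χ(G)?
Clique number ω(G) = 4 (lower bound: χ ≥ ω).
The clique on [5, 6, 7, 8] has size 4, forcing χ ≥ 4, and the coloring below uses 4 colors, so χ(G) = 4.
A valid 4-coloring: color 1: [7, 10, 13]; color 2: [4, 8, 9, 12]; color 3: [5, 11]; color 4: [6].

χ(G) = 4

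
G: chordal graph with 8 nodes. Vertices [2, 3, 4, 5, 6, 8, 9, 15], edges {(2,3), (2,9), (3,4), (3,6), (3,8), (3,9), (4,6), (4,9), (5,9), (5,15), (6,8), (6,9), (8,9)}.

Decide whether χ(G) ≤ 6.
A valid 6-coloring: color 1: [9, 15]; color 2: [3, 5]; color 3: [2, 6]; color 4: [4, 8].
(χ(G) = 4 ≤ 6.)

Yes, G is 6-colorable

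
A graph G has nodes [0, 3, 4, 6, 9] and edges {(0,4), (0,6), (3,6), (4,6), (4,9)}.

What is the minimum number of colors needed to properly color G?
χ(G) = 3

Clique number ω(G) = 3 (lower bound: χ ≥ ω).
The clique on [0, 4, 6] has size 3, forcing χ ≥ 3, and the coloring below uses 3 colors, so χ(G) = 3.
A valid 3-coloring: color 1: [3, 4]; color 2: [6, 9]; color 3: [0].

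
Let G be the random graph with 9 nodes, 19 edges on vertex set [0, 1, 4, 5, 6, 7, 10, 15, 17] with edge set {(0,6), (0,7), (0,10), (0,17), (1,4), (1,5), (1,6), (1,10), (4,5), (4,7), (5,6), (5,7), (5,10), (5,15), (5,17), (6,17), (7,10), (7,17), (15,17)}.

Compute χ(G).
Clique number ω(G) = 3 (lower bound: χ ≥ ω).
Odd cycle [7, 4, 1, 6, 17] needs 3 colors (χ ≥ 3).
Vertex 5 is adjacent to every vertex of [1, 4, 6, 7, 17], which already need 3 colors among themselves, so 5 needs a new color (χ ≥ 4).
The coloring below uses 4 colors, so χ(G) = 4.
A valid 4-coloring: color 1: [0, 5]; color 2: [6, 7, 15]; color 3: [4, 10, 17]; color 4: [1].

χ(G) = 4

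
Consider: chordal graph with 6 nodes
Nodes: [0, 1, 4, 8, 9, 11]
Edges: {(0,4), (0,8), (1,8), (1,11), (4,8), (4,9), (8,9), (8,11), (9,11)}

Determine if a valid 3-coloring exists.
A valid 3-coloring: color 1: [8]; color 2: [4, 11]; color 3: [0, 1, 9].
(χ(G) = 3 ≤ 3.)

Yes, G is 3-colorable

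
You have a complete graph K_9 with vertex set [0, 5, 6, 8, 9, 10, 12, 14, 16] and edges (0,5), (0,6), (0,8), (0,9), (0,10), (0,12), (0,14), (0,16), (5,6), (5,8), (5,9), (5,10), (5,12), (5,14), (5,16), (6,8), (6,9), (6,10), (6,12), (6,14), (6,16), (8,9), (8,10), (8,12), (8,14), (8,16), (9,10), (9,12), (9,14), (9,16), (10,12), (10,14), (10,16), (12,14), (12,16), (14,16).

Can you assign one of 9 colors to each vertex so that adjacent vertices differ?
Yes, G is 9-colorable

A valid 9-coloring: color 1: [9]; color 2: [12]; color 3: [8]; color 4: [6]; color 5: [5]; color 6: [10]; color 7: [0]; color 8: [14]; color 9: [16].
(χ(G) = 9 ≤ 9.)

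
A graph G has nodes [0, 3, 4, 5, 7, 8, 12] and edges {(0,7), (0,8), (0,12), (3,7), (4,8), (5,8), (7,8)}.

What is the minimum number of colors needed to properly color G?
Clique number ω(G) = 3 (lower bound: χ ≥ ω).
The clique on [0, 7, 8] has size 3, forcing χ ≥ 3, and the coloring below uses 3 colors, so χ(G) = 3.
A valid 3-coloring: color 1: [3, 8, 12]; color 2: [0, 4, 5]; color 3: [7].

χ(G) = 3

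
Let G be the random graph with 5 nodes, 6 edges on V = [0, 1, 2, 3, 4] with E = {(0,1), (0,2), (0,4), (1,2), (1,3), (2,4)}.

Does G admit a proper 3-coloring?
Yes, G is 3-colorable

A valid 3-coloring: color 1: [0, 3]; color 2: [2]; color 3: [1, 4].
(χ(G) = 3 ≤ 3.)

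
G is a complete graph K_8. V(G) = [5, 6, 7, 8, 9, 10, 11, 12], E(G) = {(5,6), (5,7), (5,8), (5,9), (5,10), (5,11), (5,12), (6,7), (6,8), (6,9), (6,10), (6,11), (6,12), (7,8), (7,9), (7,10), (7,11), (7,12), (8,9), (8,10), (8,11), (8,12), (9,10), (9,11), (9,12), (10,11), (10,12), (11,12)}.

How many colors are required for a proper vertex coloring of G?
Clique number ω(G) = 8 (lower bound: χ ≥ ω).
The clique on [5, 6, 7, 8, 9, 10, 11, 12] has size 8, forcing χ ≥ 8, and the coloring below uses 8 colors, so χ(G) = 8.
A valid 8-coloring: color 1: [9]; color 2: [8]; color 3: [5]; color 4: [12]; color 5: [10]; color 6: [6]; color 7: [11]; color 8: [7].

χ(G) = 8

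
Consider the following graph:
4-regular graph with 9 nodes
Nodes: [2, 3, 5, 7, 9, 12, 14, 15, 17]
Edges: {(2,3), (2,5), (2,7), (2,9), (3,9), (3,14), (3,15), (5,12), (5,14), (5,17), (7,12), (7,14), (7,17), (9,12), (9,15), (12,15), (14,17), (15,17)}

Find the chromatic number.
χ(G) = 3

Clique number ω(G) = 3 (lower bound: χ ≥ ω).
The clique on [2, 3, 9] has size 3, forcing χ ≥ 3, and the coloring below uses 3 colors, so χ(G) = 3.
A valid 3-coloring: color 1: [5, 7, 9]; color 2: [2, 14, 15]; color 3: [3, 12, 17].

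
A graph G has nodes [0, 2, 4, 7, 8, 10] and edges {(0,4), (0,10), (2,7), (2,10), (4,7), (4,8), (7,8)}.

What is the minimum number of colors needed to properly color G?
Clique number ω(G) = 3 (lower bound: χ ≥ ω).
The clique on [4, 7, 8] has size 3, forcing χ ≥ 3, and the coloring below uses 3 colors, so χ(G) = 3.
A valid 3-coloring: color 1: [2, 4]; color 2: [0, 7]; color 3: [8, 10].

χ(G) = 3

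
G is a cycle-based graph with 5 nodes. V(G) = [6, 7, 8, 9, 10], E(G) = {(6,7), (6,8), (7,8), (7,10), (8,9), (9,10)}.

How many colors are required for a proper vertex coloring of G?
χ(G) = 3

Clique number ω(G) = 3 (lower bound: χ ≥ ω).
The clique on [6, 7, 8] has size 3, forcing χ ≥ 3, and the coloring below uses 3 colors, so χ(G) = 3.
A valid 3-coloring: color 1: [8, 10]; color 2: [7, 9]; color 3: [6].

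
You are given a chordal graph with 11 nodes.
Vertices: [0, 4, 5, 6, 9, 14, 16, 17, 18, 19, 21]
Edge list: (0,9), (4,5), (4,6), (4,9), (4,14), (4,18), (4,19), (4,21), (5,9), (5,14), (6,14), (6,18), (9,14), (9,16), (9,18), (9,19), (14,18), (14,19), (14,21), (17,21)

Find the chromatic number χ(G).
χ(G) = 4

Clique number ω(G) = 4 (lower bound: χ ≥ ω).
The clique on [4, 9, 14, 18] has size 4, forcing χ ≥ 4, and the coloring below uses 4 colors, so χ(G) = 4.
A valid 4-coloring: color 1: [0, 14, 16, 17]; color 2: [4]; color 3: [6, 9, 21]; color 4: [5, 18, 19].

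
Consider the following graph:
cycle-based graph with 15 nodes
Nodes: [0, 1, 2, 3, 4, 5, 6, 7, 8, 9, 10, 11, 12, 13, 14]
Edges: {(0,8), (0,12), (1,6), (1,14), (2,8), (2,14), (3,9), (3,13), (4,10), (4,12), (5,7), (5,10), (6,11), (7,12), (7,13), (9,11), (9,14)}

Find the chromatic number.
Clique number ω(G) = 2 (lower bound: χ ≥ ω).
Odd cycle [11, 6, 1, 14, 9] needs 3 colors (χ ≥ 3).
The coloring below uses 3 colors, so χ(G) = 3.
A valid 3-coloring: color 1: [6, 8, 9, 10, 12, 13]; color 2: [0, 3, 4, 7, 11, 14]; color 3: [1, 2, 5].

χ(G) = 3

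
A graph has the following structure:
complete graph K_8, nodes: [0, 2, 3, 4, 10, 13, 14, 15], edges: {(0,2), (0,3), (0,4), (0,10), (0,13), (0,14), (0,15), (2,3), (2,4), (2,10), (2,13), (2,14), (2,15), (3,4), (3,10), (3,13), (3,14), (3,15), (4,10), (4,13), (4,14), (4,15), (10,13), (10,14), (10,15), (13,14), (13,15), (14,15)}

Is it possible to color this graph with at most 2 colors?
No, G is not 2-colorable

The clique on vertices [0, 2, 3, 4, 10, 13, 14, 15] has size 8 > 2, so it alone needs 8 colors.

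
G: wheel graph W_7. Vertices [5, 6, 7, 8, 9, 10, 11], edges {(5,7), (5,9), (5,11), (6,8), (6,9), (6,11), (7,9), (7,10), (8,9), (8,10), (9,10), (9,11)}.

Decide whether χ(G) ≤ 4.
Yes, G is 4-colorable

A valid 4-coloring: color 1: [9]; color 2: [5, 6, 10]; color 3: [7, 8, 11].
(χ(G) = 3 ≤ 4.)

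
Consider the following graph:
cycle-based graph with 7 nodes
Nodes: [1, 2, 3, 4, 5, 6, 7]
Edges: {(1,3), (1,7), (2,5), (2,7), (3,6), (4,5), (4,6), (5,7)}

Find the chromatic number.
χ(G) = 3

Clique number ω(G) = 3 (lower bound: χ ≥ ω).
The clique on [2, 5, 7] has size 3, forcing χ ≥ 3, and the coloring below uses 3 colors, so χ(G) = 3.
A valid 3-coloring: color 1: [1, 5, 6]; color 2: [3, 4, 7]; color 3: [2].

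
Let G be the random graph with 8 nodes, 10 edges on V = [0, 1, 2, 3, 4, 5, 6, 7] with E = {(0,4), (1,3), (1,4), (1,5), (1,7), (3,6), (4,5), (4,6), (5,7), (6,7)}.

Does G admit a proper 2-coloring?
The clique on vertices [1, 4, 5] has size 3 > 2, so it alone needs 3 colors.

No, G is not 2-colorable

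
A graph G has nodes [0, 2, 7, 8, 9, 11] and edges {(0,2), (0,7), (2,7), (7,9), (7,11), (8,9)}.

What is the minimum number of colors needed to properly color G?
Clique number ω(G) = 3 (lower bound: χ ≥ ω).
The clique on [0, 2, 7] has size 3, forcing χ ≥ 3, and the coloring below uses 3 colors, so χ(G) = 3.
A valid 3-coloring: color 1: [7, 8]; color 2: [2, 9, 11]; color 3: [0].

χ(G) = 3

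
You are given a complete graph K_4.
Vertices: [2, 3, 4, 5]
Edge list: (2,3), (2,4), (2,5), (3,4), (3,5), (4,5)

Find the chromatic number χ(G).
χ(G) = 4

Clique number ω(G) = 4 (lower bound: χ ≥ ω).
The clique on [2, 3, 4, 5] has size 4, forcing χ ≥ 4, and the coloring below uses 4 colors, so χ(G) = 4.
A valid 4-coloring: color 1: [5]; color 2: [3]; color 3: [2]; color 4: [4].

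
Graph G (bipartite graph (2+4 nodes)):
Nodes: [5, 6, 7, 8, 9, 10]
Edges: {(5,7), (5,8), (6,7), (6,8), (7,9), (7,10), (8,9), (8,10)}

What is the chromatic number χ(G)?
Clique number ω(G) = 2 (lower bound: χ ≥ ω).
The graph is bipartite (no odd cycle), so 2 colors suffice: χ(G) = 2.
A valid 2-coloring: color 1: [7, 8]; color 2: [5, 6, 9, 10].

χ(G) = 2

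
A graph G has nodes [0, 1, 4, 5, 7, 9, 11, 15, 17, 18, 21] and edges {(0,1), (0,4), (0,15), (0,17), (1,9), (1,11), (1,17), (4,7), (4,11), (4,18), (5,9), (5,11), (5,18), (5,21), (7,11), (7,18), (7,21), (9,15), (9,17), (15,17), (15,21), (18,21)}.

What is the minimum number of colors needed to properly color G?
Clique number ω(G) = 3 (lower bound: χ ≥ ω).
The clique on [0, 1, 17] has size 3, forcing χ ≥ 3, and the coloring below uses 3 colors, so χ(G) = 3.
A valid 3-coloring: color 1: [0, 9, 11, 18]; color 2: [1, 5, 7, 15]; color 3: [4, 17, 21].

χ(G) = 3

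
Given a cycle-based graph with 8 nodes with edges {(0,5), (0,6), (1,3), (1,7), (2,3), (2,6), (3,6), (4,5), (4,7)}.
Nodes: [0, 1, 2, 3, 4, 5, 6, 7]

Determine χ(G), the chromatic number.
χ(G) = 3

Clique number ω(G) = 3 (lower bound: χ ≥ ω).
The clique on [2, 3, 6] has size 3, forcing χ ≥ 3, and the coloring below uses 3 colors, so χ(G) = 3.
A valid 3-coloring: color 1: [0, 3, 4]; color 2: [1, 5, 6]; color 3: [2, 7].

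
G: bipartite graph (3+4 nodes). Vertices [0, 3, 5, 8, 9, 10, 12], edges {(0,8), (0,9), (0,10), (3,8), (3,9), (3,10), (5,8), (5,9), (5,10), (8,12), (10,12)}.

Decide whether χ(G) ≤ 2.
A valid 2-coloring: color 1: [8, 9, 10]; color 2: [0, 3, 5, 12].
(χ(G) = 2 ≤ 2.)

Yes, G is 2-colorable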